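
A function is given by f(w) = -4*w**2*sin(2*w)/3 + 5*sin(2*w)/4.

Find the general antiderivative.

Integrate term by term and add the pieces.
Check: d/dw[(16*w**2*cos(2*w) - 16*w*sin(2*w) - 23*cos(2*w))/24] = -4*w**2*sin(2*w)/3 + 5*sin(2*w)/4 = f(w).

F(w) = (16*w**2*cos(2*w) - 16*w*sin(2*w) - 23*cos(2*w))/24 + C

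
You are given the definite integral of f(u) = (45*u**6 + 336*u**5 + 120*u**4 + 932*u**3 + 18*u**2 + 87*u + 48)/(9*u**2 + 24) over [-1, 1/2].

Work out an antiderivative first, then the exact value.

Antiderivative: F(u) = (24*u**5 + 224*u**4 + 48*u**2 + 48*u - 12*log(u**2/2 + 4/3) + 3)/24; value = -199/32 - log(35/24)/2 + log(11/6)/2

Check any antiderivative F(u) by computing F'(u) and comparing it with f(u).
F(u) = (24*u**5 + 224*u**4 + 48*u**2 + 48*u - 12*log(u**2/2 + 4/3) + 3)/24 is an antiderivative of f.
Check: d/du[(24*u**5 + 224*u**4 + 48*u**2 + 48*u - 12*log(u**2/2 + 4/3) + 3)/24] = (45*u**6 + 336*u**5 + 120*u**4 + 932*u**3 + 18*u**2 + 87*u + 48)/(9*u**2 + 24) = f(u).
F(1/2) = 215/96 - log(35/24)/2; F(-1) = 203/24 - log(11/6)/2.
Integral = F(1/2) - F(-1) = -199/32 - log(35/24)/2 + log(11/6)/2.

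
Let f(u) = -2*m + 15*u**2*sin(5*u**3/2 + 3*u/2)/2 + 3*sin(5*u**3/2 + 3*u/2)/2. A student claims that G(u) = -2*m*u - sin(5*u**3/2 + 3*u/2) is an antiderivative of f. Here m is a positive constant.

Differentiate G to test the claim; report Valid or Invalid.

d/du[G] = -2*m - 15*u**2*cos(5*u**3/2 + 3*u/2)/2 - 3*cos(5*u**3/2 + 3*u/2)/2
d/du[G] - f(u) = -15*u**2*sin(5*u**3/2 + 3*u/2)/2 - 15*u**2*cos(5*u**3/2 + 3*u/2)/2 - 3*sin(5*u**3/2 + 3*u/2)/2 - 3*cos(5*u**3/2 + 3*u/2)/2 != 0.

Invalid: d/du[G] - f = -15*u**2*sin(5*u**3/2 + 3*u/2)/2 - 15*u**2*cos(5*u**3/2 + 3*u/2)/2 - 3*sin(5*u**3/2 + 3*u/2)/2 - 3*cos(5*u**3/2 + 3*u/2)/2, which is not 0.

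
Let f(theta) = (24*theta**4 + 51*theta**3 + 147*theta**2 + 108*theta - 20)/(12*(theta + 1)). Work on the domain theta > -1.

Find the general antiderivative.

Any candidate F(theta) must reproduce f(theta) exactly when differentiated.
Check: d/dtheta[(6*theta**4 + 9*theta**3 + 60*theta**2 - 12*theta - 8*log(2*theta + 2))/12] = (24*theta**4 + 51*theta**3 + 147*theta**2 + 108*theta - 20)/(12*theta + 12), which equals f(theta).

F(theta) = (6*theta**4 + 9*theta**3 + 60*theta**2 - 12*theta - 8*log(2*theta + 2))/12 + C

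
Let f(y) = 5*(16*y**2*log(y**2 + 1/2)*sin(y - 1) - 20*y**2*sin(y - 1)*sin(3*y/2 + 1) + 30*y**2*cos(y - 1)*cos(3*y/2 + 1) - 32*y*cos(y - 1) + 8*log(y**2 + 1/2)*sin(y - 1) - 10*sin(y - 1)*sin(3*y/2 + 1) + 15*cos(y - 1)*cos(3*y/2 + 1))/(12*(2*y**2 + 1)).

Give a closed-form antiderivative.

An antiderivative is F(y) = 5*(-4*log(y**2 + 1/2) + 5*sin(3*y/2 + 1))*cos(y - 1)/6.

Recognize the product-rule pattern: f = u'v + uv' with u = -10*log(y**2 + 1/2)/3 + 25*sin(3*y/2 + 1)/6, v = cos(y - 1), so integration by parts undoes it.
Check: d/dy[5*(-4*log(y**2 + 1/2) + 5*sin(3*y/2 + 1))*cos(y - 1)/6] = (80*y**2*log(y**2 + 1/2)*sin(y - 1) - 100*y**2*sin(y - 1)*sin(3*y/2 + 1) + 150*y**2*cos(y - 1)*cos(3*y/2 + 1) - 160*y*cos(y - 1) + 40*log(y**2 + 1/2)*sin(y - 1) - 50*sin(y - 1)*sin(3*y/2 + 1) + 75*cos(y - 1)*cos(3*y/2 + 1))/(24*y**2 + 12), which equals f(y).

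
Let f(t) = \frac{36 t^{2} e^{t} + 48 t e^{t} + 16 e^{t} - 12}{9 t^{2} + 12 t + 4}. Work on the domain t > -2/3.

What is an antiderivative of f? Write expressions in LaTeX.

Recover f(t) by differentiating a candidate F(t); any mismatch rules it out.
Check: d/dt[\frac{4 \left(3 t e^{t} + 2 e^{t} + 1\right)}{3 t + 2}] = \frac{36 t^{2} e^{t} + 48 t e^{t} + 16 e^{t} - 12}{9 t^{2} + 12 t + 4} = f(t).

An antiderivative is F(t) = \frac{4 \left(3 t e^{t} + 2 e^{t} + 1\right)}{3 t + 2}.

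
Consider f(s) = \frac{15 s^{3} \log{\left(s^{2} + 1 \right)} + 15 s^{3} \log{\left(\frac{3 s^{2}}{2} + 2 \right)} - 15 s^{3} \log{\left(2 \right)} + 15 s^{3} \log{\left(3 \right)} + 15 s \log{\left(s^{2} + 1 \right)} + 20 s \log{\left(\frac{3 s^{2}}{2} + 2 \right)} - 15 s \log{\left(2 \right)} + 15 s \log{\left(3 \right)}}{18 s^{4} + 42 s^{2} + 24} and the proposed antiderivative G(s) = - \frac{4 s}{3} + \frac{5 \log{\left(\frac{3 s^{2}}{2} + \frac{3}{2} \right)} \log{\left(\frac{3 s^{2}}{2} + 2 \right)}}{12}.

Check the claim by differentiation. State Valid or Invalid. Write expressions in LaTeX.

d/ds[G] = \frac{- 24 s^{4} + 15 s^{3} \log{\left(s^{2} + 1 \right)} + 15 s^{3} \log{\left(\frac{3 s^{2}}{2} + 2 \right)} - 15 s^{3} \log{\left(2 \right)} + 15 s^{3} \log{\left(3 \right)} - 56 s^{2} + 15 s \log{\left(s^{2} + 1 \right)} + 20 s \log{\left(\frac{3 s^{2}}{2} + 2 \right)} - 15 s \log{\left(2 \right)} + 15 s \log{\left(3 \right)} - 32}{18 s^{4} + 42 s^{2} + 24}
d/ds[G] - f(s) = - \frac{4}{3} != 0.

Invalid: d/ds[G] - f = - \frac{4}{3}, which is not 0.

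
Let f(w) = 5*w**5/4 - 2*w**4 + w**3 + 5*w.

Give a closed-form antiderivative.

An antiderivative is F(w) = w**2*(25*w**4 - 48*w**3 + 30*w**2 + 300)/120.

Integrate term by term and add the pieces.
Check: d/dw[w**2*(25*w**4 - 48*w**3 + 30*w**2 + 300)/120] = 5*w**5/4 - 2*w**4 + w**3 + 5*w = f(w).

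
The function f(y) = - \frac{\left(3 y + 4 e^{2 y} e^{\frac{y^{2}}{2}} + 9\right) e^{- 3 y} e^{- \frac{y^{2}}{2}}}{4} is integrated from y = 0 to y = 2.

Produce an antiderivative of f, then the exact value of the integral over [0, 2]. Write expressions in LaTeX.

A candidate is checked by its d/dy: the result must match f(y).
F(y) = \frac{3 e^{- \frac{y^{2}}{2} - 3 y}}{4} + e^{- y} is an antiderivative of f.
Check: d/dy[\frac{3 e^{- \frac{y^{2}}{2} - 3 y}}{4} + e^{- y}] = \frac{\left(- 3 y - 4 e^{2 y} e^{\frac{y^{2}}{2}} - 9\right) e^{- 3 y} e^{- \frac{y^{2}}{2}}}{4}, which equals f(y).
F(2) = \frac{3}{4 e^{8}} + e^{-2}; F(0) = \frac{7}{4}.
Integral = F(2) - F(0) = - \frac{7}{4} + \frac{3}{4 e^{8}} + e^{-2}.

Antiderivative: F(y) = \frac{3 e^{- \frac{y^{2}}{2} - 3 y}}{4} + e^{- y}; value = - \frac{7}{4} + \frac{3}{4 e^{8}} + e^{-2}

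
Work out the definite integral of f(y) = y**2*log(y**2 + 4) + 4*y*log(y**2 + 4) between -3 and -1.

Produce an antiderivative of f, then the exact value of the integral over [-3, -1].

The integrand splits into summands that can be handled one at a time.
F(y) = -2*y**3/9 - 2*y**2 + 8*y/3 + (y**3/3 + 2*y**2)*log(y**2 + 4) + 8*log(y**2 + 4) - 16*atan(y/2)/3 is an antiderivative of f.
Check: d/dy[-2*y**3/9 - 2*y**2 + 8*y/3 + (y**3/3 + 2*y**2)*log(y**2 + 4) + 8*log(y**2 + 4) - 16*atan(y/2)/3] = y**2*log(y**2 + 4) + 4*y*log(y**2 + 4) = f(y).
F(-1) = -40/9 + 16*atan(1/2)/3 + 29*log(5)/3; F(-3) = -20 + 16*atan(3/2)/3 + 17*log(13).
Integral = F(-1) - F(-3) = -17*log(13) - 16*atan(3/2)/3 + 16*atan(1/2)/3 + 140/9 + 29*log(5)/3.

Antiderivative: F(y) = -2*y**3/9 - 2*y**2 + 8*y/3 + (y**3/3 + 2*y**2)*log(y**2 + 4) + 8*log(y**2 + 4) - 16*atan(y/2)/3; value = -17*log(13) - 16*atan(3/2)/3 + 16*atan(1/2)/3 + 140/9 + 29*log(5)/3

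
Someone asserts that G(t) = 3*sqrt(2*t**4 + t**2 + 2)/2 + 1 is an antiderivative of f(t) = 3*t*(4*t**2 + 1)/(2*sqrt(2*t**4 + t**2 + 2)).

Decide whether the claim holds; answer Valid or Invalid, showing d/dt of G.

d/dt[G] = (12*t**3 + 3*t)/(2*sqrt(2*t**4 + t**2 + 2))
This equals f(t) exactly, so the claim holds.

Valid - differentiating G returns exactly f.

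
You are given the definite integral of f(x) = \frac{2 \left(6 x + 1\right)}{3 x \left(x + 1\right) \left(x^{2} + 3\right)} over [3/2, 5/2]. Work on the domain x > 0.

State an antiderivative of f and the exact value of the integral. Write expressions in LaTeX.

The denominator factors as 3 x \left(x + 1\right) \left(x^{2} + 3\right); partial fractions split f into directly integrable pieces: - \frac{19 x - 15}{18 \left(x^{2} + 3\right)} + \frac{5}{6 \left(x + 1\right)} + \frac{2}{9 x}.
F(x) = \frac{2 \log{\left(x \right)}}{9} + \frac{5 \log{\left(x + 1 \right)}}{6} - \frac{19 \log{\left(x^{2} + 3 \right)}}{36} + \frac{5 \sqrt{3} \operatorname{atan}{\left(\frac{\sqrt{3} x}{3} \right)}}{18} is an antiderivative of f.
Check: d/dx[\frac{2 \log{\left(x \right)}}{9} + \frac{5 \log{\left(x + 1 \right)}}{6} - \frac{19 \log{\left(x^{2} + 3 \right)}}{36} + \frac{5 \sqrt{3} \operatorname{atan}{\left(\frac{\sqrt{3} x}{3} \right)}}{18}] = \frac{12 x + 2}{3 x^{4} + 3 x^{3} + 9 x^{2} + 9 x}, which equals f(x).
F(5/2) = - \frac{19 \log{\left(\frac{37}{4} \right)}}{36} + \frac{2 \log{\left(\frac{5}{2} \right)}}{9} + \frac{5 \sqrt{3} \operatorname{atan}{\left(\frac{5 \sqrt{3}}{6} \right)}}{18} + \frac{5 \log{\left(\frac{7}{2} \right)}}{6}; F(3/2) = - \frac{19 \log{\left(\frac{21}{4} \right)}}{36} + \frac{2 \log{\left(\frac{3}{2} \right)}}{9} + \frac{5 \sqrt{3} \operatorname{atan}{\left(\frac{\sqrt{3}}{2} \right)}}{18} + \frac{5 \log{\left(\frac{5}{2} \right)}}{6}.
Integral = F(5/2) - F(3/2) = - \frac{19 \log{\left(\frac{37}{4} \right)}}{36} - \frac{11 \log{\left(\frac{5}{2} \right)}}{18} - \frac{5 \sqrt{3} \operatorname{atan}{\left(\frac{\sqrt{3}}{2} \right)}}{18} - \frac{2 \log{\left(\frac{3}{2} \right)}}{9} + \frac{5 \sqrt{3} \operatorname{atan}{\left(\frac{5 \sqrt{3}}{6} \right)}}{18} + \frac{19 \log{\left(\frac{21}{4} \right)}}{36} + \frac{5 \log{\left(\frac{7}{2} \right)}}{6}.

Antiderivative: F(x) = \frac{2 \log{\left(x \right)}}{9} + \frac{5 \log{\left(x + 1 \right)}}{6} - \frac{19 \log{\left(x^{2} + 3 \right)}}{36} + \frac{5 \sqrt{3} \operatorname{atan}{\left(\frac{\sqrt{3} x}{3} \right)}}{18}; value = - \frac{19 \log{\left(\frac{37}{4} \right)}}{36} - \frac{11 \log{\left(\frac{5}{2} \right)}}{18} - \frac{5 \sqrt{3} \operatorname{atan}{\left(\frac{\sqrt{3}}{2} \right)}}{18} - \frac{2 \log{\left(\frac{3}{2} \right)}}{9} + \frac{5 \sqrt{3} \operatorname{atan}{\left(\frac{5 \sqrt{3}}{6} \right)}}{18} + \frac{19 \log{\left(\frac{21}{4} \right)}}{36} + \frac{5 \log{\left(\frac{7}{2} \right)}}{6}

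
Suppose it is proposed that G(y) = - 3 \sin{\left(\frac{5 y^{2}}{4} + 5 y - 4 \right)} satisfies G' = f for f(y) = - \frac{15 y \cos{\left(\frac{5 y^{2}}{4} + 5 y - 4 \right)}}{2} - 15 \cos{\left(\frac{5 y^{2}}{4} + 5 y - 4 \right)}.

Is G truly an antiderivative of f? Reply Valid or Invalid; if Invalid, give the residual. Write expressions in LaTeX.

d/dy[G] = - \frac{15 y \cos{\left(\frac{5 y^{2}}{4} + 5 y - 4 \right)}}{2} - 15 \cos{\left(\frac{5 y^{2}}{4} + 5 y - 4 \right)}
This equals f(y) exactly, so the claim holds.

Valid - differentiating G returns exactly f.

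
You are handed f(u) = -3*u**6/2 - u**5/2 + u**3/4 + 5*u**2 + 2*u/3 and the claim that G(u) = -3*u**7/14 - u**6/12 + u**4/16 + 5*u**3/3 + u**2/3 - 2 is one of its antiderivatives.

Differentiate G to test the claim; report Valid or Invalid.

Valid - differentiating G returns exactly f.

d/du[G] = -3*u**6/2 - u**5/2 + u**3/4 + 5*u**2 + 2*u/3
This equals f(u) exactly, so the claim holds.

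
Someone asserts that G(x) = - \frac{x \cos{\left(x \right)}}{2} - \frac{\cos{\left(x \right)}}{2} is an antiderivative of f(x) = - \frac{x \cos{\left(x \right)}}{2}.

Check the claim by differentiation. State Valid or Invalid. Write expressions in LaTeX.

d/dx[G] = \frac{x \sin{\left(x \right)}}{2} + \frac{\sin{\left(x \right)}}{2} - \frac{\cos{\left(x \right)}}{2}
d/dx[G] - f(x) = \frac{x \sin{\left(x \right)}}{2} + \frac{x \cos{\left(x \right)}}{2} + \frac{\sin{\left(x \right)}}{2} - \frac{\cos{\left(x \right)}}{2} != 0.

Invalid: d/dx[G] - f = \frac{x \sin{\left(x \right)}}{2} + \frac{x \cos{\left(x \right)}}{2} + \frac{\sin{\left(x \right)}}{2} - \frac{\cos{\left(x \right)}}{2}, which is not 0.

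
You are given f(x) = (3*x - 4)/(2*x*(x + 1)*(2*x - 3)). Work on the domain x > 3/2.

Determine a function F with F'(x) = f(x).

An antiderivative is F(x) = 2*log(x)/3 + log(x - 3/2)/30 - 7*log(x + 1)/10.

Factor the denominator (2*x*(x + 1)*(2*x - 3)) and decompose: f = 1/(15*(2*x - 3)) - 7/(10*(x + 1)) + 2/(3*x); each piece integrates to a log, atan, or power term.
Check: d/dx[2*log(x)/3 + log(x - 3/2)/30 - 7*log(x + 1)/10] = (3*x - 4)/(4*x**3 - 2*x**2 - 6*x), which equals f(x).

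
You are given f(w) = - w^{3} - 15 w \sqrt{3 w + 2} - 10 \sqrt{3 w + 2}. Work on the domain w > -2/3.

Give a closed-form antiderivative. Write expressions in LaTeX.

An antiderivative is F(w) = - \frac{3 w^{4} + 72 w^{2} \sqrt{3 w + 2} + 96 w \sqrt{3 w + 2} + 32 \sqrt{3 w + 2} - 30}{12}.

Integrate term by term and add the pieces.
Check: d/dw[- \frac{3 w^{4} + 72 w^{2} \sqrt{3 w + 2} + 96 w \sqrt{3 w + 2} + 32 \sqrt{3 w + 2} - 30}{12}] = \frac{- w^{3} \sqrt{3 w + 2} - 45 w^{2} - 60 w - 20}{\sqrt{3 w + 2}}, which equals f(w).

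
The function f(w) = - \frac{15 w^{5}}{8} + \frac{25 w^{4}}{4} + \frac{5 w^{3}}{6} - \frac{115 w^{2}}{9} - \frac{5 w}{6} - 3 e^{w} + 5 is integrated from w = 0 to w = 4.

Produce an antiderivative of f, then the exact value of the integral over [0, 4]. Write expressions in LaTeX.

Integrate term by term and add the pieces.
F(w) = - \frac{5 w^{6}}{16} + \frac{5 w^{5}}{4} + \frac{5 w^{4}}{24} - \frac{115 w^{3}}{27} - \frac{5 w^{2}}{12} + 5 w - 3 e^{w} is an antiderivative of f.
Check: d/dw[- \frac{5 w^{6}}{16} + \frac{5 w^{5}}{4} + \frac{5 w^{4}}{24} - \frac{115 w^{3}}{27} - \frac{5 w^{2}}{12} + 5 w - 3 e^{w}] = - \frac{15 w^{5}}{8} + \frac{25 w^{4}}{4} + \frac{5 w^{3}}{6} - \frac{115 w^{2}}{9} - \frac{5 w}{6} - 3 e^{w} + 5 = f(w).
F(4) = - \frac{5560}{27} - 3 e^{4}; F(0) = -3.
Integral = F(4) - F(0) = - \frac{5479}{27} - 3 e^{4}.

Antiderivative: F(w) = - \frac{5 w^{6}}{16} + \frac{5 w^{5}}{4} + \frac{5 w^{4}}{24} - \frac{115 w^{3}}{27} - \frac{5 w^{2}}{12} + 5 w - 3 e^{w}; value = - \frac{5479}{27} - 3 e^{4}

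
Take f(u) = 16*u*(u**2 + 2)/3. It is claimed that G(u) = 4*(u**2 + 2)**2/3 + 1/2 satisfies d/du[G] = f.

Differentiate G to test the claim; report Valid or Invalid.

Valid - differentiating G returns exactly f.

d/du[G] = 16*u**3/3 + 32*u/3
This equals f(u) exactly, so the claim holds.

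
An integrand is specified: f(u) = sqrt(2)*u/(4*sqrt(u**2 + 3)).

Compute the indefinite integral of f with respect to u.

The substitution w = 2*u**2 + 6 works: f is exactly (dF/dw)*(dw/du) for that inner function.
Check: d/du[sqrt(2*u**2 + 6)/4] = sqrt(2)*u/(4*sqrt(u**2 + 3)) = f(u).

F(u) = sqrt(2*u**2 + 6)/4 + C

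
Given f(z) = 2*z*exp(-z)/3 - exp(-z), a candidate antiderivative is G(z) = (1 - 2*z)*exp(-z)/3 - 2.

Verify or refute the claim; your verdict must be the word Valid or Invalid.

d/dz[G] = (2*z - 3)*exp(-z)/3
This equals f(z) exactly, so the claim holds.

Valid. The derivative of G reproduces f.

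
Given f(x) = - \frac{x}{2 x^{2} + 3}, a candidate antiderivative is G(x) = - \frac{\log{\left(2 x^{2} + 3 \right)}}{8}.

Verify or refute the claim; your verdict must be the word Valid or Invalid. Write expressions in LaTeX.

d/dx[G] = - \frac{x}{4 x^{2} + 6}
d/dx[G] - f(x) = \frac{x}{4 x^{2} + 6} != 0.

Invalid: d/dx[G] - f = \frac{x}{4 x^{2} + 6}, which is not 0.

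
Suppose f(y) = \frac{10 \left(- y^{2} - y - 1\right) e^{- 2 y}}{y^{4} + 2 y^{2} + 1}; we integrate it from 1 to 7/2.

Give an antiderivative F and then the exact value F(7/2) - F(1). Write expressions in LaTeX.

Antiderivative: F(y) = \frac{5}{y^{2} e^{2 y} + e^{2 y}}; value = - \frac{5}{2 e^{2}} + \frac{20}{53 e^{7}}

Recognize the product-rule pattern: f = u'v + uv' with u = \frac{5}{y^{2} + 1}, v = e^{- 2 y}, so integration by parts undoes it.
F(y) = \frac{5}{y^{2} e^{2 y} + e^{2 y}} is an antiderivative of f.
Check: d/dy[\frac{5}{y^{2} e^{2 y} + e^{2 y}}] = \frac{- 10 y^{2} - 10 y - 10}{y^{4} e^{2 y} + 2 y^{2} e^{2 y} + e^{2 y}}, which equals f(y).
F(7/2) = \frac{20}{53 e^{7}}; F(1) = \frac{5}{2 e^{2}}.
Integral = F(7/2) - F(1) = - \frac{5}{2 e^{2}} + \frac{20}{53 e^{7}}.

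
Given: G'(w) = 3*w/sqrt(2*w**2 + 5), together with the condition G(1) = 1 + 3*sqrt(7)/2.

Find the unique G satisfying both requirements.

G'(w) matches the chain-rule pattern g'(h)*h' with inner function h(w) = 2*w**2 + 5; substituting u = h(w) collapses the integral.
A general antiderivative is 3*sqrt(2*w**2 + 5)/2 + C.
The condition gives C = 1 + 3*sqrt(7)/2 - (3*sqrt(7)/2) = 1.
So G(w) = 3*sqrt(2*w**2 + 5)/2 + 1.
Check: d/dw[3*sqrt(2*w**2 + 5)/2 + 1] = 3*w/sqrt(2*w**2 + 5) = G'(w).

G(w) = 3*sqrt(2*w**2 + 5)/2 + 1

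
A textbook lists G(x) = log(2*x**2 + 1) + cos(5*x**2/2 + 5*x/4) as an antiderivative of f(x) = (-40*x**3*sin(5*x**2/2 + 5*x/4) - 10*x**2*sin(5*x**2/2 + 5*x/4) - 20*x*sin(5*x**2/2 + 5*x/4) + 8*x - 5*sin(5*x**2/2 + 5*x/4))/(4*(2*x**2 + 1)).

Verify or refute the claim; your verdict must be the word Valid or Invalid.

d/dx[G] = (-40*x**3*sin(5*x**2/2 + 5*x/4) - 10*x**2*sin(5*x**2/2 + 5*x/4) - 20*x*sin(5*x**2/2 + 5*x/4) + 16*x - 5*sin(5*x**2/2 + 5*x/4))/(8*x**2 + 4)
d/dx[G] - f(x) = 2*x/(2*x**2 + 1) != 0.

Invalid: d/dx[G] - f = 2*x/(2*x**2 + 1), which is not 0.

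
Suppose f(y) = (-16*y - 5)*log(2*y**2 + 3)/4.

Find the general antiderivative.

F(y) = -2*y**2*log(2*y**2 + 3) + 2*y**2 - 5*y*log(2*y**2 + 3)/4 + 5*y/2 - 3*log(y**2 + 3/2) - 5*sqrt(6)*atan(sqrt(6)*y/3)/4 + C

Check any antiderivative F(y) by computing F'(y) and comparing it with f(y).
Check: d/dy[-2*y**2*log(2*y**2 + 3) + 2*y**2 - 5*y*log(2*y**2 + 3)/4 + 5*y/2 - 3*log(y**2 + 3/2) - 5*sqrt(6)*atan(sqrt(6)*y/3)/4] = -4*y*log(2*y**2 + 3) - 5*log(2*y**2 + 3)/4, which equals f(y).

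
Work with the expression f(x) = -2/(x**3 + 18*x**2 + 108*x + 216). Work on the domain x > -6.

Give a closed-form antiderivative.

An antiderivative is F(x) = (x + 6)**(-2).

A candidate is checked by its d/dx: the result must match f(x).
Check: d/dx[(x + 6)**(-2)] = -2/(x**3 + 18*x**2 + 108*x + 216) = f(x).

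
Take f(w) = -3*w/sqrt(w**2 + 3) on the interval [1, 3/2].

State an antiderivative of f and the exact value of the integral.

Antiderivative: F(w) = -3*sqrt(w**2 + 3); value = 6 - 3*sqrt(21)/2

f matches the chain-rule pattern g'(h)*h' with inner function h(w) = w**2 + 3; substituting u = h(w) collapses the integral.
F(w) = -3*sqrt(w**2 + 3) is an antiderivative of f.
Check: d/dw[-3*sqrt(w**2 + 3)] = -3*w/sqrt(w**2 + 3) = f(w).
F(3/2) = -3*sqrt(21)/2; F(1) = -6.
Integral = F(3/2) - F(1) = 6 - 3*sqrt(21)/2.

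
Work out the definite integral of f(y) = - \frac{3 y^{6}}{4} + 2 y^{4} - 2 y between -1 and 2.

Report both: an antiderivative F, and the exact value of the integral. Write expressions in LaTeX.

Antiderivative: F(y) = - \frac{3 y^{7}}{28} + \frac{2 y^{5}}{5} - y^{2}; value = - \frac{507}{140}

The integrand splits into summands that can be handled one at a time.
F(y) = - \frac{3 y^{7}}{28} + \frac{2 y^{5}}{5} - y^{2} is an antiderivative of f.
Check: d/dy[- \frac{3 y^{7}}{28} + \frac{2 y^{5}}{5} - y^{2}] = - \frac{3 y^{6}}{4} + 2 y^{4} - 2 y = f(y).
F(2) = - \frac{172}{35}; F(-1) = - \frac{181}{140}.
Integral = F(2) - F(-1) = - \frac{507}{140}.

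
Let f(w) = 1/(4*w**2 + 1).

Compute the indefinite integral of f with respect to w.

An antiderivative F(w) passes only if d/dw[F] lands on f(w) exactly.
Check: d/dw[atan(2*w)/2] = 1/(4*w**2 + 1) = f(w).

F(w) = atan(2*w)/2 + C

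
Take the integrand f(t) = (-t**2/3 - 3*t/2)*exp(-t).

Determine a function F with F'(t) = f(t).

An antiderivative is F(t) = (2*t**2 + 13*t + 13)*exp(-t)/6.

f has the shape u'v + uv' for u = t**2/3 + 13*t/6 + 13/6 and v = exp(-t) — it is the derivative of the product u*v.
Check: d/dt[(2*t**2 + 13*t + 13)*exp(-t)/6] = (-2*t**2 - 9*t)*exp(-t)/6, which equals f(t).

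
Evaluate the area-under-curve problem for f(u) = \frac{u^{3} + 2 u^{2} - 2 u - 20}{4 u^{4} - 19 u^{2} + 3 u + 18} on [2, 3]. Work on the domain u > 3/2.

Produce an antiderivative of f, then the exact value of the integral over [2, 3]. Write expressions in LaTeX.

Factor the denominator (\left(u + 1\right) \left(u + 2\right) \left(2 u - 3\right)^{2}) and decompose: f = \frac{2957}{2450 \left(2 u - 3\right)} - \frac{121}{70 \left(2 u - 3\right)^{2}} + \frac{16}{49 \left(u + 2\right)} - \frac{17}{25 \left(u + 1\right)}; each piece integrates to a log, atan, or power term.
F(u) = \frac{2957 \left(2 u - 3\right) \log{\left(u - \frac{3}{2} \right)} - 3332 \left(2 u - 3\right) \log{\left(u + 1 \right)} + 1600 \left(2 u - 3\right) \log{\left(u + 2 \right)} + 4235}{4900 \left(2 u - 3\right)} is an antiderivative of f.
Check: d/du[\frac{2957 \left(2 u - 3\right) \log{\left(u - \frac{3}{2} \right)} - 3332 \left(2 u - 3\right) \log{\left(u + 1 \right)} + 1600 \left(2 u - 3\right) \log{\left(u + 2 \right)} + 4235}{4900 \left(2 u - 3\right)}] = \frac{u^{3} + 2 u^{2} - 2 u - 20}{4 u^{4} - 19 u^{2} + 3 u + 18} = f(u).
F(3) = - \frac{17 \log{\left(4 \right)}}{25} + \frac{2957 \log{\left(\frac{3}{2} \right)}}{4900} + \frac{121}{420} + \frac{16 \log{\left(5 \right)}}{49}; F(2) = - \frac{17 \log{\left(3 \right)}}{25} - \frac{2957 \log{\left(2 \right)}}{4900} + \frac{16 \log{\left(4 \right)}}{49} + \frac{121}{140}.
Integral = F(3) - F(2) = - \frac{1233 \log{\left(4 \right)}}{1225} - \frac{121}{210} + \frac{2957 \log{\left(\frac{3}{2} \right)}}{4900} + \frac{2957 \log{\left(2 \right)}}{4900} + \frac{16 \log{\left(5 \right)}}{49} + \frac{17 \log{\left(3 \right)}}{25}.

Antiderivative: F(u) = \frac{2957 \left(2 u - 3\right) \log{\left(u - \frac{3}{2} \right)} - 3332 \left(2 u - 3\right) \log{\left(u + 1 \right)} + 1600 \left(2 u - 3\right) \log{\left(u + 2 \right)} + 4235}{4900 \left(2 u - 3\right)}; value = - \frac{1233 \log{\left(4 \right)}}{1225} - \frac{121}{210} + \frac{2957 \log{\left(\frac{3}{2} \right)}}{4900} + \frac{2957 \log{\left(2 \right)}}{4900} + \frac{16 \log{\left(5 \right)}}{49} + \frac{17 \log{\left(3 \right)}}{25}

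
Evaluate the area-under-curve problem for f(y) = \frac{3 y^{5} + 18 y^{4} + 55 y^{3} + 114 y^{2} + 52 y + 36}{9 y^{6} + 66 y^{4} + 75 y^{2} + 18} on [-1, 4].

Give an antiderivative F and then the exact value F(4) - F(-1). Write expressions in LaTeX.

Any candidate F(y) must reproduce f(y) exactly when differentiated.
F(y) = \frac{- 2 \log{\left(\frac{y^{2}}{2} + 3 \right)} + 3 \log{\left(3 y^{2} + 1 \right)} + 12 \operatorname{atan}{\left(y \right)}}{6} is an antiderivative of f.
Check: d/dy[\frac{- 2 \log{\left(\frac{y^{2}}{2} + 3 \right)} + 3 \log{\left(3 y^{2} + 1 \right)} + 12 \operatorname{atan}{\left(y \right)}}{6}] = \frac{3 y^{5} + 18 y^{4} + 55 y^{3} + 114 y^{2} + 52 y + 36}{9 y^{6} + 66 y^{4} + 75 y^{2} + 18} = f(y).
F(4) = - \frac{\log{\left(11 \right)}}{3} + \frac{\log{\left(49 \right)}}{2} + 2 \operatorname{atan}{\left(4 \right)}; F(-1) = - \frac{\pi}{2} - \frac{\log{\left(\frac{7}{2} \right)}}{3} + \frac{\log{\left(4 \right)}}{2}.
Integral = F(4) - F(-1) = - \frac{\log{\left(11 \right)}}{3} - \frac{\log{\left(4 \right)}}{2} + \frac{\log{\left(\frac{7}{2} \right)}}{3} + \frac{\pi}{2} + \frac{\log{\left(49 \right)}}{2} + 2 \operatorname{atan}{\left(4 \right)}.

Antiderivative: F(y) = \frac{- 2 \log{\left(\frac{y^{2}}{2} + 3 \right)} + 3 \log{\left(3 y^{2} + 1 \right)} + 12 \operatorname{atan}{\left(y \right)}}{6}; value = - \frac{\log{\left(11 \right)}}{3} - \frac{\log{\left(4 \right)}}{2} + \frac{\log{\left(\frac{7}{2} \right)}}{3} + \frac{\pi}{2} + \frac{\log{\left(49 \right)}}{2} + 2 \operatorname{atan}{\left(4 \right)}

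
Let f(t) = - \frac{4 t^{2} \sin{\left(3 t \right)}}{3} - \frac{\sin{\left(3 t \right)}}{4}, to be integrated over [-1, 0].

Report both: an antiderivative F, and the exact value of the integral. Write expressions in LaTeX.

Antiderivative: F(t) = \frac{144 t^{2} \cos{\left(3 t \right)} - 96 t \sin{\left(3 t \right)} - 5 \cos{\left(3 t \right)}}{324}; value = - \frac{5}{324} + \frac{8 \sin{\left(3 \right)}}{27} - \frac{139 \cos{\left(3 \right)}}{324}

Integrate term by term and add the pieces.
F(t) = \frac{144 t^{2} \cos{\left(3 t \right)} - 96 t \sin{\left(3 t \right)} - 5 \cos{\left(3 t \right)}}{324} is an antiderivative of f.
Check: d/dt[\frac{144 t^{2} \cos{\left(3 t \right)} - 96 t \sin{\left(3 t \right)} - 5 \cos{\left(3 t \right)}}{324}] = - \frac{4 t^{2} \sin{\left(3 t \right)}}{3} - \frac{\sin{\left(3 t \right)}}{4} = f(t).
F(0) = - \frac{5}{324}; F(-1) = \frac{139 \cos{\left(3 \right)}}{324} - \frac{8 \sin{\left(3 \right)}}{27}.
Integral = F(0) - F(-1) = - \frac{5}{324} + \frac{8 \sin{\left(3 \right)}}{27} - \frac{139 \cos{\left(3 \right)}}{324}.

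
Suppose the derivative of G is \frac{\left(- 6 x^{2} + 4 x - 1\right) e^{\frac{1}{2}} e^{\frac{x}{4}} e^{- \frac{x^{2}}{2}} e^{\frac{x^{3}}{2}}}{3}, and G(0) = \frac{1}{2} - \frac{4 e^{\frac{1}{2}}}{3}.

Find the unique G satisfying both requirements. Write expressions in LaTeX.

G'(x) matches the chain-rule pattern g'(h)*h' with inner function h(x) = \frac{x^{3}}{2} - \frac{x^{2}}{2} + \frac{x}{4} + \frac{1}{2}; substituting u = h(x) collapses the integral.
A general antiderivative is - \frac{4 e^{\frac{x^{3}}{2} - \frac{x^{2}}{2} + \frac{x}{4} + \frac{1}{2}}}{3} + C.
The condition gives C = \frac{1}{2} - \frac{4 e^{\frac{1}{2}}}{3} - (- \frac{4 e^{\frac{1}{2}}}{3}) = \frac{1}{2}.
So G(x) = \frac{3 - 8 e^{\frac{x^{3}}{2} - \frac{x^{2}}{2} + \frac{x}{4} + \frac{1}{2}}}{6}.
Check: d/dx[\frac{3 - 8 e^{\frac{x^{3}}{2} - \frac{x^{2}}{2} + \frac{x}{4} + \frac{1}{2}}}{6}] = - 2 x^{2} e^{\frac{1}{2}} e^{\frac{x}{4}} e^{- \frac{x^{2}}{2}} e^{\frac{x^{3}}{2}} + \frac{4 x e^{\frac{1}{2}} e^{\frac{x}{4}} e^{- \frac{x^{2}}{2}} e^{\frac{x^{3}}{2}}}{3} - \frac{e^{\frac{1}{2}} e^{\frac{x}{4}} e^{- \frac{x^{2}}{2}} e^{\frac{x^{3}}{2}}}{3}, which equals G'(x).

G(x) = \frac{3 - 8 e^{\frac{x^{3}}{2} - \frac{x^{2}}{2} + \frac{x}{4} + \frac{1}{2}}}{6}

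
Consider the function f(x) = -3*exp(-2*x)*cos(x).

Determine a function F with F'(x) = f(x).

For F(x) to be correct the identity F'(x) - f(x) = 0 must hold.
Check: d/dx[3*(-sin(x) + 2*cos(x))*exp(-2*x)/5] = -3*exp(-2*x)*cos(x) = f(x).

An antiderivative is F(x) = 3*(-sin(x) + 2*cos(x))*exp(-2*x)/5.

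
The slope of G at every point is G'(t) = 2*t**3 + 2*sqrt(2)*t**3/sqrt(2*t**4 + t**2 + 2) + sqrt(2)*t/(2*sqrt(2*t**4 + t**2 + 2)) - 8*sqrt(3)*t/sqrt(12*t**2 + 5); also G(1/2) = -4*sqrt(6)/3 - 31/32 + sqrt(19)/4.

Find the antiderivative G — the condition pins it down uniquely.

The integrand splits into summands that can be handled one at a time.
A general antiderivative is t**4/2 - 2*sqrt(4*t**2 + 5/3) + sqrt(t**4 + t**2/2 + 1) + C.
The condition gives C = -4*sqrt(6)/3 - 31/32 + sqrt(19)/4 - (-4*sqrt(6)/3 + 1/32 + sqrt(19)/4) = -1.
So G(t) = sqrt(6)*(sqrt(6)*t**4 - 4*sqrt(2)*sqrt(12*t**2 + 5) + 2*sqrt(3)*sqrt(2*t**4 + t**2 + 2) - 2*sqrt(6))/12.
Check: d/dt[sqrt(6)*(sqrt(6)*t**4 - 4*sqrt(2)*sqrt(12*t**2 + 5) + 2*sqrt(3)*sqrt(2*t**4 + t**2 + 2) - 2*sqrt(6))/12] = (4*t**3*sqrt(12*t**2 + 5)*sqrt(2*t**4 + t**2 + 2) + 4*sqrt(2)*t**3*sqrt(12*t**2 + 5) + sqrt(2)*t*sqrt(12*t**2 + 5) - 16*sqrt(3)*t*sqrt(2*t**4 + t**2 + 2))/(2*sqrt(12*t**2 + 5)*sqrt(2*t**4 + t**2 + 2)), which equals G'(t).

G(t) = sqrt(6)*(sqrt(6)*t**4 - 4*sqrt(2)*sqrt(12*t**2 + 5) + 2*sqrt(3)*sqrt(2*t**4 + t**2 + 2) - 2*sqrt(6))/12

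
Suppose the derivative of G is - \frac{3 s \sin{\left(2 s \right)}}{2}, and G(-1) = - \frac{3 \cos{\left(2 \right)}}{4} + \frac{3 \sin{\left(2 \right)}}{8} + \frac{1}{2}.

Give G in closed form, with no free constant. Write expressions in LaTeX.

Whatever form G(s) takes, its d/ds must return the stated G'(s).
A general antiderivative is \frac{3 s \cos{\left(2 s \right)}}{4} - \frac{3 \sin{\left(2 s \right)}}{8} + C.
The condition gives C = - \frac{3 \cos{\left(2 \right)}}{4} + \frac{3 \sin{\left(2 \right)}}{8} + \frac{1}{2} - (- \frac{3 \cos{\left(2 \right)}}{4} + \frac{3 \sin{\left(2 \right)}}{8}) = \frac{1}{2}.
So G(s) = \frac{3 s \cos{\left(2 s \right)}}{4} - \frac{3 \sin{\left(2 s \right)}}{8} + \frac{1}{2}.
Check: d/ds[\frac{3 s \cos{\left(2 s \right)}}{4} - \frac{3 \sin{\left(2 s \right)}}{8} + \frac{1}{2}] = - \frac{3 s \sin{\left(2 s \right)}}{2} = G'(s).

G(s) = \frac{3 s \cos{\left(2 s \right)}}{4} - \frac{3 \sin{\left(2 s \right)}}{8} + \frac{1}{2}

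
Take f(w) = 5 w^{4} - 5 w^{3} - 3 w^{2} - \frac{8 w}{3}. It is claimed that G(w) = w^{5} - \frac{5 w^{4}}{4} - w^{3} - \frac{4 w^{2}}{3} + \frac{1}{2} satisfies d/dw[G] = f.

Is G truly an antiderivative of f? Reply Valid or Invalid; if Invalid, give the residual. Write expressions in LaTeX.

Valid: G'(w) = f(w).

d/dw[G] = 5 w^{4} - 5 w^{3} - 3 w^{2} - \frac{8 w}{3}
This equals f(w) exactly, so the claim holds.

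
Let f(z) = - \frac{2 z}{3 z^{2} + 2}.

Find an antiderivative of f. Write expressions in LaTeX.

An antiderivative is F(z) = - \frac{\log{\left(2 z^{2} + \frac{4}{3} \right)}}{3}.

f matches the chain-rule pattern g'(h)*h' with inner function h(z) = 2 z^{2} + \frac{4}{3}; substituting u = h(z) collapses the integral.
Check: d/dz[- \frac{\log{\left(2 z^{2} + \frac{4}{3} \right)}}{3}] = - \frac{2 z}{3 z^{2} + 2} = f(z).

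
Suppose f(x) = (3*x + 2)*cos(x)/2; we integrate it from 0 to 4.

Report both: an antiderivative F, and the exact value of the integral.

Differentiate the proposed F(x) back; it has to land on f(x) exactly.
F(x) = 3*x*sin(x)/2 + sin(x) + 3*cos(x)/2 is an antiderivative of f.
Check: d/dx[3*x*sin(x)/2 + sin(x) + 3*cos(x)/2] = 3*x*cos(x)/2 + cos(x), which equals f(x).
F(4) = 7*sin(4) + 3*cos(4)/2; F(0) = 3/2.
Integral = F(4) - F(0) = 7*sin(4) - 3/2 + 3*cos(4)/2.

Antiderivative: F(x) = 3*x*sin(x)/2 + sin(x) + 3*cos(x)/2; value = 7*sin(4) - 3/2 + 3*cos(4)/2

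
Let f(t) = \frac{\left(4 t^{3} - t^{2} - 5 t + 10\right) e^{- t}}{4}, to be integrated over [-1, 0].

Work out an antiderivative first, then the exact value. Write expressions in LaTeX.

Antiderivative: F(t) = - t^{3} e^{- t} - \frac{11 t^{2} e^{- t}}{4} - \frac{17 t e^{- t}}{4} - \frac{27 e^{- t}}{4}; value = - \frac{27}{4} + \frac{17 e}{4}

Recognize the product-rule pattern: f = u'v + uv' with u = - t^{3} - \frac{11 t^{2}}{4} - \frac{17 t}{4} - \frac{27}{4}, v = e^{- t}, so integration by parts undoes it.
F(t) = - t^{3} e^{- t} - \frac{11 t^{2} e^{- t}}{4} - \frac{17 t e^{- t}}{4} - \frac{27 e^{- t}}{4} is an antiderivative of f.
Check: d/dt[- t^{3} e^{- t} - \frac{11 t^{2} e^{- t}}{4} - \frac{17 t e^{- t}}{4} - \frac{27 e^{- t}}{4}] = \frac{\left(4 t^{3} - t^{2} - 5 t + 10\right) e^{- t}}{4} = f(t).
F(0) = - \frac{27}{4}; F(-1) = - \frac{17 e}{4}.
Integral = F(0) - F(-1) = - \frac{27}{4} + \frac{17 e}{4}.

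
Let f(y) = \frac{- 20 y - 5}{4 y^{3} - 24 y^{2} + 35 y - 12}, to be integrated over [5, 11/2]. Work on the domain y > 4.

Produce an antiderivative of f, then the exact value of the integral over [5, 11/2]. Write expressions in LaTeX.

The denominator factors as \left(y - 4\right) \left(2 y - 3\right) \left(2 y - 1\right); partial fractions split f into directly integrable pieces: - \frac{15}{7 \left(2 y - 1\right)} + \frac{7}{2 y - 3} - \frac{17}{7 \left(y - 4\right)}.
F(y) = \frac{- 34 \log{\left(y - 4 \right)} + 49 \log{\left(y - \frac{3}{2} \right)} - 15 \log{\left(y - \frac{1}{2} \right)}}{14} is an antiderivative of f.
Check: d/dy[\frac{- 34 \log{\left(y - 4 \right)} + 49 \log{\left(y - \frac{3}{2} \right)} - 15 \log{\left(y - \frac{1}{2} \right)}}{14}] = \frac{- 20 y - 5}{4 y^{3} - 24 y^{2} + 35 y - 12} = f(y).
F(11/2) = - \frac{15 \log{\left(5 \right)}}{14} - \frac{17 \log{\left(\frac{3}{2} \right)}}{7} + \frac{7 \log{\left(4 \right)}}{2}; F(5) = - \frac{15 \log{\left(\frac{9}{2} \right)}}{14} + \frac{7 \log{\left(\frac{7}{2} \right)}}{2}.
Integral = F(11/2) - F(5) = - \frac{7 \log{\left(\frac{7}{2} \right)}}{2} - \frac{15 \log{\left(5 \right)}}{14} - \frac{17 \log{\left(\frac{3}{2} \right)}}{7} + \frac{15 \log{\left(\frac{9}{2} \right)}}{14} + \frac{7 \log{\left(4 \right)}}{2}.

Antiderivative: F(y) = \frac{- 34 \log{\left(y - 4 \right)} + 49 \log{\left(y - \frac{3}{2} \right)} - 15 \log{\left(y - \frac{1}{2} \right)}}{14}; value = - \frac{7 \log{\left(\frac{7}{2} \right)}}{2} - \frac{15 \log{\left(5 \right)}}{14} - \frac{17 \log{\left(\frac{3}{2} \right)}}{7} + \frac{15 \log{\left(\frac{9}{2} \right)}}{14} + \frac{7 \log{\left(4 \right)}}{2}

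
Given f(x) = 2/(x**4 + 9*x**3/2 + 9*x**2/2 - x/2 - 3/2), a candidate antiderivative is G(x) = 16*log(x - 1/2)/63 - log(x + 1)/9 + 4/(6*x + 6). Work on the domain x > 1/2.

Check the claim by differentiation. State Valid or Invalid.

Invalid: d/dx[G] - f = 1/(7*x + 21), which is not 0.

d/dx[G] = (2*x**2 - 3*x + 9)/(14*x**3 + 21*x**2 - 7)
d/dx[G] - f(x) = 1/(7*x + 21) != 0.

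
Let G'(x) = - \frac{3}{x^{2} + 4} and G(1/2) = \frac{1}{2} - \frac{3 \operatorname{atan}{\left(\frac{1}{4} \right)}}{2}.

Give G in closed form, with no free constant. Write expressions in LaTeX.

For G(x) to be correct, d/dx[G] must agree with the stated G'(x) identically.
A general antiderivative is - \frac{3 \operatorname{atan}{\left(\frac{x}{2} \right)}}{2} + C.
The condition gives C = \frac{1}{2} - \frac{3 \operatorname{atan}{\left(\frac{1}{4} \right)}}{2} - (- \frac{3 \operatorname{atan}{\left(\frac{1}{4} \right)}}{2}) = \frac{1}{2}.
So G(x) = - \frac{3 \operatorname{atan}{\left(\frac{x}{2} \right)} - 1}{2}.
Check: d/dx[- \frac{3 \operatorname{atan}{\left(\frac{x}{2} \right)} - 1}{2}] = - \frac{3}{x^{2} + 4} = G'(x).

G(x) = - \frac{3 \operatorname{atan}{\left(\frac{x}{2} \right)} - 1}{2}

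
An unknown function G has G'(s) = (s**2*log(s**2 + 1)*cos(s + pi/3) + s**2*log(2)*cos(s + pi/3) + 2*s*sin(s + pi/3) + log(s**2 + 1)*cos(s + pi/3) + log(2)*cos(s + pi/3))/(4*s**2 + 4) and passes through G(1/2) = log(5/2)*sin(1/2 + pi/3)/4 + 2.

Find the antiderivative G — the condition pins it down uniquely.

G(s) = log(2*s**2 + 2)*sin(s + pi/3)/4 + 2

Recognize the product-rule pattern: G'(s) = u'v + uv' with u = log(2*s**2 + 2)/4, v = sin(s + pi/3), so integration by parts undoes it.
A general antiderivative is log(2*s**2 + 2)*sin(s + pi/3)/4 + C.
The condition gives C = log(5/2)*sin(1/2 + pi/3)/4 + 2 - (log(5/2)*sin(1/2 + pi/3)/4) = 2.
So G(s) = log(2*s**2 + 2)*sin(s + pi/3)/4 + 2.
Check: d/ds[log(2*s**2 + 2)*sin(s + pi/3)/4 + 2] = (s**2*log(s**2 + 1)*cos(s + pi/3) + s**2*log(2)*cos(s + pi/3) + 2*s*sin(s + pi/3) + log(s**2 + 1)*cos(s + pi/3) + log(2)*cos(s + pi/3))/(4*s**2 + 4) = G'(s).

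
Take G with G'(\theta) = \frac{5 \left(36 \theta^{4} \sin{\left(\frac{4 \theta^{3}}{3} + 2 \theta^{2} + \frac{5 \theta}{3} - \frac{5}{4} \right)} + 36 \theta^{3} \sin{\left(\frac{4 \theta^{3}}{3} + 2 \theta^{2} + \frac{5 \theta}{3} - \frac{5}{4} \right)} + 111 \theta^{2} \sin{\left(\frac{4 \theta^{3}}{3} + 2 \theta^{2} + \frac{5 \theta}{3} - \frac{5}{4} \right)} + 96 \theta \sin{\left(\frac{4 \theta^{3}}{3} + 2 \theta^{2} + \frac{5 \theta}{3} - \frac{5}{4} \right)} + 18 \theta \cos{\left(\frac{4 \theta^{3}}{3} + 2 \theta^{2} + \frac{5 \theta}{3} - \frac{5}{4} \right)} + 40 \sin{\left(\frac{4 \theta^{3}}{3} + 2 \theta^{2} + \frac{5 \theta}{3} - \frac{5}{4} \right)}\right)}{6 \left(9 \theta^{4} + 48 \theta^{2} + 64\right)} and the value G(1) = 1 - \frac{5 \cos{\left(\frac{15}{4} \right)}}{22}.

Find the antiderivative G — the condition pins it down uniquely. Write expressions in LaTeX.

Recognize the product-rule pattern: G'(\theta) = u'v + uv' with u = - \frac{5}{12 \left(\frac{\theta^{2}}{2} + \frac{4}{3}\right)}, v = \cos{\left(\frac{4 \theta^{3}}{3} + 2 \theta^{2} + \frac{5 \theta}{3} - \frac{5}{4} \right)}, so integration by parts undoes it.
A general antiderivative is - \frac{5 \cos{\left(\frac{4 \theta^{3}}{3} + 2 \theta^{2} + \frac{5 \theta}{3} - \frac{5}{4} \right)}}{12 \left(\frac{\theta^{2}}{2} + \frac{4}{3}\right)} + C.
The condition gives C = 1 - \frac{5 \cos{\left(\frac{15}{4} \right)}}{22} - (- \frac{5 \cos{\left(\frac{15}{4} \right)}}{22}) = 1.
So G(\theta) = - \frac{- 6 \theta^{2} + 5 \cos{\left(\frac{4 \theta^{3}}{3} + 2 \theta^{2} + \frac{5 \theta}{3} - \frac{5}{4} \right)} - 16}{2 \left(3 \theta^{2} + 8\right)}.
Check: d/d\theta[- \frac{- 6 \theta^{2} + 5 \cos{\left(\frac{4 \theta^{3}}{3} + 2 \theta^{2} + \frac{5 \theta}{3} - \frac{5}{4} \right)} - 16}{2 \left(3 \theta^{2} + 8\right)}] = \frac{180 \theta^{4} \sin{\left(\frac{4 \theta^{3}}{3} + 2 \theta^{2} + \frac{5 \theta}{3} - \frac{5}{4} \right)} + 180 \theta^{3} \sin{\left(\frac{4 \theta^{3}}{3} + 2 \theta^{2} + \frac{5 \theta}{3} - \frac{5}{4} \right)} + 555 \theta^{2} \sin{\left(\frac{4 \theta^{3}}{3} + 2 \theta^{2} + \frac{5 \theta}{3} - \frac{5}{4} \right)} + 480 \theta \sin{\left(\frac{4 \theta^{3}}{3} + 2 \theta^{2} + \frac{5 \theta}{3} - \frac{5}{4} \right)} + 90 \theta \cos{\left(\frac{4 \theta^{3}}{3} + 2 \theta^{2} + \frac{5 \theta}{3} - \frac{5}{4} \right)} + 200 \sin{\left(\frac{4 \theta^{3}}{3} + 2 \theta^{2} + \frac{5 \theta}{3} - \frac{5}{4} \right)}}{54 \theta^{4} + 288 \theta^{2} + 384}, which equals G'(\theta).

G(\theta) = - \frac{- 6 \theta^{2} + 5 \cos{\left(\frac{4 \theta^{3}}{3} + 2 \theta^{2} + \frac{5 \theta}{3} - \frac{5}{4} \right)} - 16}{2 \left(3 \theta^{2} + 8\right)}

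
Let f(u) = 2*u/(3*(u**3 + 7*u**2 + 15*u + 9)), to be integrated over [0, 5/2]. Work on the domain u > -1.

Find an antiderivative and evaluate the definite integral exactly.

The denominator factors as 3*(u + 1)*(u + 3)**2; partial fractions split f into directly integrable pieces: 1/(6*(u + 3)) + (u + 3)**(-2) - 1/(6*(u + 1)).
F(u) = (-(u + 3)*log(u + 1) + (u + 3)*log(u + 3) - 6)/(6*(u + 3)) is an antiderivative of f.
Check: d/du[(-(u + 3)*log(u + 1) + (u + 3)*log(u + 3) - 6)/(6*(u + 3))] = 2*u/(3*u**3 + 21*u**2 + 45*u + 27), which equals f(u).
F(5/2) = -log(7/2)/6 - 2/11 + log(11/2)/6; F(0) = -1/3 + log(3)/6.
Integral = F(5/2) - F(0) = -log(7/2)/6 - log(3)/6 + 5/33 + log(11/2)/6.

Antiderivative: F(u) = (-(u + 3)*log(u + 1) + (u + 3)*log(u + 3) - 6)/(6*(u + 3)); value = -log(7/2)/6 - log(3)/6 + 5/33 + log(11/2)/6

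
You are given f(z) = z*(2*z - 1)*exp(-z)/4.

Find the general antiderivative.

f has the shape u'v + uv' for u = -z**2/2 - 3*z/4 - 3/4 and v = exp(-z) — it is the derivative of the product u*v.
Check: d/dz[(-2*z**2 - 3*z - 3)*exp(-z)/4] = (2*z**2 - z)*exp(-z)/4, which equals f(z).

F(z) = (-2*z**2 - 3*z - 3)*exp(-z)/4 + C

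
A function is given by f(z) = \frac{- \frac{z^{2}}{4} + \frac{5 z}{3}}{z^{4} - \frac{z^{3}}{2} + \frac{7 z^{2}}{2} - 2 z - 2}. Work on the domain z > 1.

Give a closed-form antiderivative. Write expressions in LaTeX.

An antiderivative is F(z) = \frac{17 \log{\left(z - 1 \right)}}{90} + \frac{43 \log{\left(z + \frac{1}{2} \right)}}{306} - \frac{14 \log{\left(z^{2} + 4 \right)}}{85} - \frac{47 \operatorname{atan}{\left(\frac{z}{2} \right)}}{255}.

The denominator factors as 6 \left(z - 1\right) \left(2 z + 1\right) \left(z^{2} + 4\right); partial fractions split f into directly integrable pieces: - \frac{2 \left(42 z + 47\right)}{255 \left(z^{2} + 4\right)} + \frac{43}{153 \left(2 z + 1\right)} + \frac{17}{90 \left(z - 1\right)}.
Check: d/dz[\frac{17 \log{\left(z - 1 \right)}}{90} + \frac{43 \log{\left(z + \frac{1}{2} \right)}}{306} - \frac{14 \log{\left(z^{2} + 4 \right)}}{85} - \frac{47 \operatorname{atan}{\left(\frac{z}{2} \right)}}{255}] = \frac{- 3 z^{2} + 20 z}{12 z^{4} - 6 z^{3} + 42 z^{2} - 24 z - 24}, which equals f(z).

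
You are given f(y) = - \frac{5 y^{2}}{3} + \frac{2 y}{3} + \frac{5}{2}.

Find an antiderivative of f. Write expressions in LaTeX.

An antiderivative is F(y) = \frac{y \left(- 10 y^{2} + 6 y + 45\right)}{18}.

The integrand splits into summands that can be handled one at a time.
Check: d/dy[\frac{y \left(- 10 y^{2} + 6 y + 45\right)}{18}] = - \frac{5 y^{2}}{3} + \frac{2 y}{3} + \frac{5}{2} = f(y).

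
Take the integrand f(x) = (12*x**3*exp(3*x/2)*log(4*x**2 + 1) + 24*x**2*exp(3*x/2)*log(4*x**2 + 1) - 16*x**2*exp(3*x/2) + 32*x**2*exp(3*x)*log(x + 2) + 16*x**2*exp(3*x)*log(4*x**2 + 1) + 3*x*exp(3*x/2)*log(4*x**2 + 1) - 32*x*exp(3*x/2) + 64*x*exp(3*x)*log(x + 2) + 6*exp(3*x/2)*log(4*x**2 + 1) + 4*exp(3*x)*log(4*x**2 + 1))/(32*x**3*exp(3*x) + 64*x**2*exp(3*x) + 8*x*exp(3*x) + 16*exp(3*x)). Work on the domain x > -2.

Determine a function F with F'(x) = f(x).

Recognize the product-rule pattern: f = u'v + uv' with u = log(x + 2)/2 - exp(-3*x/2)/4, v = log(4*x**2 + 1), so integration by parts undoes it.
Check: d/dx[-(-2*exp(3*x/2)*log(x + 2) + 1)*exp(-3*x/2)*log(4*x**2 + 1)/4] = (12*x**3*exp(3*x/2)*log(4*x**2 + 1) + 24*x**2*exp(3*x/2)*log(4*x**2 + 1) - 16*x**2*exp(3*x/2) + 32*x**2*exp(3*x)*log(x + 2) + 16*x**2*exp(3*x)*log(4*x**2 + 1) + 3*x*exp(3*x/2)*log(4*x**2 + 1) - 32*x*exp(3*x/2) + 64*x*exp(3*x)*log(x + 2) + 6*exp(3*x/2)*log(4*x**2 + 1) + 4*exp(3*x)*log(4*x**2 + 1))/(32*x**3*exp(3*x) + 64*x**2*exp(3*x) + 8*x*exp(3*x) + 16*exp(3*x)) = f(x).

An antiderivative is F(x) = -(-2*exp(3*x/2)*log(x + 2) + 1)*exp(-3*x/2)*log(4*x**2 + 1)/4.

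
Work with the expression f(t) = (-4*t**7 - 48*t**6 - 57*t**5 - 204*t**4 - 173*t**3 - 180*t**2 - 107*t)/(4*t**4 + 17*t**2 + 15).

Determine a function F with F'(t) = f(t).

Check any antiderivative F(t) by computing F'(t) and comparing it with f(t).
Check: d/dt[(-t**4 - 16*t**3 - 20*t**2 - 2*log(t**2 + 3) + 8*log(2*t**2 + 5/2) + 4)/4] = (-4*t**7 - 48*t**6 - 57*t**5 - 204*t**4 - 173*t**3 - 180*t**2 - 107*t)/(4*t**4 + 17*t**2 + 15) = f(t).

An antiderivative is F(t) = (-t**4 - 16*t**3 - 20*t**2 - 2*log(t**2 + 3) + 8*log(2*t**2 + 5/2) + 4)/4.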